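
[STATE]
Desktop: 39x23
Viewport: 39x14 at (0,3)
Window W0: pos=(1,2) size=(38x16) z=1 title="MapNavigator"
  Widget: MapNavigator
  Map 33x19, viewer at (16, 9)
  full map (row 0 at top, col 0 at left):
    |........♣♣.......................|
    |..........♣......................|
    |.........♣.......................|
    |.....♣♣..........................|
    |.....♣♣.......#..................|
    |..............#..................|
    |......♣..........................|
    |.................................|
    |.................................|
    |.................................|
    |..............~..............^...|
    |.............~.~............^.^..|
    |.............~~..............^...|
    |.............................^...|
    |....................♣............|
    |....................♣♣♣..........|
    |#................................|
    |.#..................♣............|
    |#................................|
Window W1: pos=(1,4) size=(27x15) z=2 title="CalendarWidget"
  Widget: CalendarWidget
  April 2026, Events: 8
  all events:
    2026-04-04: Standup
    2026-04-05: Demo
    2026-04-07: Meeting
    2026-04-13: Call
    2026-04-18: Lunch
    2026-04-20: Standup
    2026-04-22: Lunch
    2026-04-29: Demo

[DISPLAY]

 ┃ MapNavigator                       ┃
 ┏━━━━━━━━━━━━━━━━━━━━━━━━━┓──────────┨
 ┃ CalendarWidget          ┃......... ┃
 ┠─────────────────────────┨......... ┃
 ┃        April 2026       ┃......... ┃
 ┃Mo Tu We Th Fr Sa Su     ┃......... ┃
 ┃       1  2  3  4*  5*   ┃......... ┃
 ┃ 6  7*  8  9 10 11 12    ┃......... ┃
 ┃13* 14 15 16 17 18* 19   ┃......... ┃
 ┃20* 21 22* 23 24 25 26   ┃.....^... ┃
 ┃27 28 29* 30             ┃....^.^.. ┃
 ┃                         ┃.....^... ┃
 ┃                         ┃.....^... ┃
 ┃                         ┃......... ┃


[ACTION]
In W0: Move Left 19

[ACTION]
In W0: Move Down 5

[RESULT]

 ┃ MapNavigator                       ┃
 ┏━━━━━━━━━━━━━━━━━━━━━━━━━┓──────────┨
 ┃ CalendarWidget          ┃..........┃
 ┠─────────────────────────┨..........┃
 ┃        April 2026       ┃......~...┃
 ┃Mo Tu We Th Fr Sa Su     ┃.....~.~..┃
 ┃       1  2  3  4*  5*   ┃.....~~...┃
 ┃ 6  7*  8  9 10 11 12    ┃..........┃
 ┃13* 14 15 16 17 18* 19   ┃..........┃
 ┃20* 21 22* 23 24 25 26   ┃..........┃
 ┃27 28 29* 30             ┃..........┃
 ┃                         ┃..........┃
 ┃                         ┃..........┃
 ┃                         ┃          ┃


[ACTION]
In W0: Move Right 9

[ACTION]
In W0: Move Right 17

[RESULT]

 ┃ MapNavigator                       ┃
 ┏━━━━━━━━━━━━━━━━━━━━━━━━━┓──────────┨
 ┃ CalendarWidget          ┃          ┃
 ┠─────────────────────────┨          ┃
 ┃        April 2026       ┃          ┃
 ┃Mo Tu We Th Fr Sa Su     ┃          ┃
 ┃       1  2  3  4*  5*   ┃          ┃
 ┃ 6  7*  8  9 10 11 12    ┃          ┃
 ┃13* 14 15 16 17 18* 19   ┃          ┃
 ┃20* 21 22* 23 24 25 26   ┃          ┃
 ┃27 28 29* 30             ┃          ┃
 ┃                         ┃          ┃
 ┃                         ┃          ┃
 ┃                         ┃          ┃


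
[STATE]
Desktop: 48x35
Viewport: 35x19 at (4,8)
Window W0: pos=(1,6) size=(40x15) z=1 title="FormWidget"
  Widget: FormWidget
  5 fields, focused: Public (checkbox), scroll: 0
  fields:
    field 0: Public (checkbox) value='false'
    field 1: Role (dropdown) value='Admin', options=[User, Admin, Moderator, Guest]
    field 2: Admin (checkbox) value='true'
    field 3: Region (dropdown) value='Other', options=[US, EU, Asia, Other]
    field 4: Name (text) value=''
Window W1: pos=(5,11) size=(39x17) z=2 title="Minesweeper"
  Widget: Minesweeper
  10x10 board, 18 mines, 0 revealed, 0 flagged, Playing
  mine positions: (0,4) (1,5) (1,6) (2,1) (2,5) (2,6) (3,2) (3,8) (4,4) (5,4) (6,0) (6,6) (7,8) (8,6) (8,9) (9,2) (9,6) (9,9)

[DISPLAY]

───────────────────────────────────
Public:     [ ]                    
Role:       [Admin                ▼
A┏━━━━━━━━━━━━━━━━━━━━━━━━━━━━━━━━━
R┃ Minesweeper                     
N┠─────────────────────────────────
 ┃■■■■■■■■■■                       
 ┃■■■■■■■■■■                       
 ┃■■■■■■■■■■                       
 ┃■■■■■■■■■■                       
 ┃■■■■■■■■■■                       
 ┃■■■■■■■■■■                       
━┃■■■■■■■■■■                       
 ┃■■■■■■■■■■                       
 ┃■■■■■■■■■■                       
 ┃■■■■■■■■■■                       
 ┃                                 
 ┃                                 
 ┃                                 


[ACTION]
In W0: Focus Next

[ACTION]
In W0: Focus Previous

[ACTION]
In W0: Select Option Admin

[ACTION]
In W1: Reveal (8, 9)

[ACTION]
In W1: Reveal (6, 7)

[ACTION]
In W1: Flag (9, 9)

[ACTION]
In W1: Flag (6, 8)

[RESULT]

───────────────────────────────────
Public:     [ ]                    
Role:       [Admin                ▼
A┏━━━━━━━━━━━━━━━━━━━━━━━━━━━━━━━━━
R┃ Minesweeper                     
N┠─────────────────────────────────
 ┃■■■■✹■■■■■                       
 ┃■■■■■✹✹■■■                       
 ┃■✹■■■✹✹■■■                       
 ┃■■✹■■■■■✹■                       
 ┃■■■■✹■■■■■                       
 ┃■■■■✹■■■■■                       
━┃✹■■■■■✹■■■                       
 ┃■■■■■■■■✹■                       
 ┃■■■■■■✹■■✹                       
 ┃■■✹■■■✹■■✹                       
 ┃                                 
 ┃                                 
 ┃                                 


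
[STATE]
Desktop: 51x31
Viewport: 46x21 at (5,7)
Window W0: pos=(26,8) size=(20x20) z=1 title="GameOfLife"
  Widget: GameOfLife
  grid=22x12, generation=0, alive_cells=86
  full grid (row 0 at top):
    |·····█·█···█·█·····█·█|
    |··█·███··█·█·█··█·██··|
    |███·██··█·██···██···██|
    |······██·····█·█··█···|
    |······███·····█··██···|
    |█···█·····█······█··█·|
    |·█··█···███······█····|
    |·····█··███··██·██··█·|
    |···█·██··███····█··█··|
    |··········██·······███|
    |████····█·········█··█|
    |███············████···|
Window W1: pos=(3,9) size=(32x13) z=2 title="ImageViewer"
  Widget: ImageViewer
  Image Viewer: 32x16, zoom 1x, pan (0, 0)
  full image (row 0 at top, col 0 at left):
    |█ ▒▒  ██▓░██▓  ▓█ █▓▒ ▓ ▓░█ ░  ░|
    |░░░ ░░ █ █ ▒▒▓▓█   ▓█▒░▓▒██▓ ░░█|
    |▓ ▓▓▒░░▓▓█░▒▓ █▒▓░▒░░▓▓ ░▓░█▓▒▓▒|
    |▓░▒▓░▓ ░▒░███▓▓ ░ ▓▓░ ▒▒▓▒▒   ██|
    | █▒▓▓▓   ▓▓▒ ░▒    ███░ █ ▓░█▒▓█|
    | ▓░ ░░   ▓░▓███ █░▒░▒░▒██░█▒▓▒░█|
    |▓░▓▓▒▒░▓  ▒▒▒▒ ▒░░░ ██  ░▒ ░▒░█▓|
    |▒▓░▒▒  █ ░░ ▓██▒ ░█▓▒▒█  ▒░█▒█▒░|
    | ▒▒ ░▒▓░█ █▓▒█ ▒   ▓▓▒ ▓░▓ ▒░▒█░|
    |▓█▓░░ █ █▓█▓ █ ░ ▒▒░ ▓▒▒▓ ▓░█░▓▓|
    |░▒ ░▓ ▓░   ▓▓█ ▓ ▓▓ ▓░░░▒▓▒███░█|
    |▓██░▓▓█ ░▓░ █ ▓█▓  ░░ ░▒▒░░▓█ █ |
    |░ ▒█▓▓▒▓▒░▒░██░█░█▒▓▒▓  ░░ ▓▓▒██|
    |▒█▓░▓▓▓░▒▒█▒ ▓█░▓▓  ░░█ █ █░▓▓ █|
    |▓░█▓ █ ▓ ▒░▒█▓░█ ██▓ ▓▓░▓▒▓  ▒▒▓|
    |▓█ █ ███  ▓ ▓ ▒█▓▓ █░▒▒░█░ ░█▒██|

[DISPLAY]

                                              
                     ┏━━━━━━━━━━━━━━━━━━┓     
━━━━━━━━━━━━━━━━━━━━━━━━━━━━━┓ife       ┃     
ImageViewer                  ┃──────────┨     
─────────────────────────────┨          ┃     
 ▒▒  ██▓░██▓  ▓█ █▓▒ ▓ ▓░█ ░ ┃·█·█·····█┃     
░░ ░░ █ █ ▒▒▓▓█   ▓█▒░▓▒██▓ ░┃·█·█··█·██┃     
 ▓▓▒░░▓▓█░▒▓ █▒▓░▒░░▓▓ ░▓░█▓▒┃██···██···┃     
░▒▓░▓ ░▒░███▓▓ ░ ▓▓░ ▒▒▓▒▒   ┃···█·█··█·┃     
█▒▓▓▓   ▓▓▒ ░▒    ███░ █ ▓░█▒┃····█··██·┃     
▓░ ░░   ▓░▓███ █░▒░▒░▒██░█▒▓▒┃█······█··┃     
░▓▓▒▒░▓  ▒▒▒▒ ▒░░░ ██  ░▒ ░▒░┃█······█··┃     
▓░▒▒  █ ░░ ▓██▒ ░█▓▒▒█  ▒░█▒█┃█··██·██··┃     
▒▒ ░▒▓░█ █▓▒█ ▒   ▓▓▒ ▓░▓ ▒░▒┃██····█··█┃     
━━━━━━━━━━━━━━━━━━━━━━━━━━━━━┛██·······█┃     
                     ┃██····█·········█·┃     
                     ┃█············████·┃     
                     ┃                  ┃     
                     ┃                  ┃     
                     ┃                  ┃     
                     ┗━━━━━━━━━━━━━━━━━━┛     


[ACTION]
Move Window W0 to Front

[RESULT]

                                              
                     ┏━━━━━━━━━━━━━━━━━━┓     
━━━━━━━━━━━━━━━━━━━━━┃ GameOfLife       ┃     
ImageViewer          ┠──────────────────┨     
─────────────────────┃Gen: 0            ┃     
 ▒▒  ██▓░██▓  ▓█ █▓▒ ┃···█·█···█·█·····█┃     
░░ ░░ █ █ ▒▒▓▓█   ▓█▒┃█·███··█·█·█··█·██┃     
 ▓▓▒░░▓▓█░▒▓ █▒▓░▒░░▓┃█·██··█·██···██···┃     
░▒▓░▓ ░▒░███▓▓ ░ ▓▓░ ┃····██·····█·█··█·┃     
█▒▓▓▓   ▓▓▒ ░▒    ███┃····███·····█··██·┃     
▓░ ░░   ▓░▓███ █░▒░▒░┃··█·····█······█··┃     
░▓▓▒▒░▓  ▒▒▒▒ ▒░░░ ██┃··█···███······█··┃     
▓░▒▒  █ ░░ ▓██▒ ░█▓▒▒┃···█··███··██·██··┃     
▒▒ ░▒▓░█ █▓▒█ ▒   ▓▓▒┃·█·██··███····█··█┃     
━━━━━━━━━━━━━━━━━━━━━┃········██·······█┃     
                     ┃██····█·········█·┃     
                     ┃█············████·┃     
                     ┃                  ┃     
                     ┃                  ┃     
                     ┃                  ┃     
                     ┗━━━━━━━━━━━━━━━━━━┛     


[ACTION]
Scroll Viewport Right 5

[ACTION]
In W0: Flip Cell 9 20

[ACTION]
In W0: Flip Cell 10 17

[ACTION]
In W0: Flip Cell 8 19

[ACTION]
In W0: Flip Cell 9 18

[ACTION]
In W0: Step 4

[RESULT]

                                              
                     ┏━━━━━━━━━━━━━━━━━━┓     
━━━━━━━━━━━━━━━━━━━━━┃ GameOfLife       ┃     
ImageViewer          ┠──────────────────┨     
─────────────────────┃Gen: 4            ┃     
 ▒▒  ██▓░██▓  ▓█ █▓▒ ┃·····████·········┃     
░░ ░░ █ █ ▒▒▓▓█   ▓█▒┃···██·············┃     
 ▓▓▒░░▓▓█░▒▓ █▒▓░▒░░▓┃██·····█··········┃     
░▒▓░▓ ░▒░███▓▓ ░ ▓▓░ ┃···█··············┃     
█▒▓▓▓   ▓▓▒ ░▒    ███┃···█·█············┃     
▓░ ░░   ▓░▓███ █░▒░▒░┃·····██······█··██┃     
░▓▓▒▒░▓  ▒▒▒▒ ▒░░░ ██┃····█·······█·██··┃     
▓░▒▒  █ ░░ ▓██▒ ░█▓▒▒┃············█··█··┃     
▒▒ ░▒▓░█ █▓▒█ ▒   ▓▓▒┃███···············┃     
━━━━━━━━━━━━━━━━━━━━━┃··█···········█···┃     
                     ┃·██···········█··█┃     
                     ┃················█·┃     
                     ┃                  ┃     
                     ┃                  ┃     
                     ┃                  ┃     
                     ┗━━━━━━━━━━━━━━━━━━┛     


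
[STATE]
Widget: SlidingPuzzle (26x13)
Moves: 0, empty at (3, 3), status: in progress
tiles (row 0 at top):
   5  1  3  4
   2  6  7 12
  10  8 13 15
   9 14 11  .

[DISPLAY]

┌────┬────┬────┬────┐     
│  5 │  1 │  3 │  4 │     
├────┼────┼────┼────┤     
│  2 │  6 │  7 │ 12 │     
├────┼────┼────┼────┤     
│ 10 │  8 │ 13 │ 15 │     
├────┼────┼────┼────┤     
│  9 │ 14 │ 11 │    │     
└────┴────┴────┴────┘     
Moves: 0                  
                          
                          
                          


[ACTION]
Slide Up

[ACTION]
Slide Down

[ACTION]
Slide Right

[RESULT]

┌────┬────┬────┬────┐     
│  5 │  1 │  3 │  4 │     
├────┼────┼────┼────┤     
│  2 │  6 │  7 │ 12 │     
├────┼────┼────┼────┤     
│ 10 │  8 │    │ 13 │     
├────┼────┼────┼────┤     
│  9 │ 14 │ 11 │ 15 │     
└────┴────┴────┴────┘     
Moves: 2                  
                          
                          
                          


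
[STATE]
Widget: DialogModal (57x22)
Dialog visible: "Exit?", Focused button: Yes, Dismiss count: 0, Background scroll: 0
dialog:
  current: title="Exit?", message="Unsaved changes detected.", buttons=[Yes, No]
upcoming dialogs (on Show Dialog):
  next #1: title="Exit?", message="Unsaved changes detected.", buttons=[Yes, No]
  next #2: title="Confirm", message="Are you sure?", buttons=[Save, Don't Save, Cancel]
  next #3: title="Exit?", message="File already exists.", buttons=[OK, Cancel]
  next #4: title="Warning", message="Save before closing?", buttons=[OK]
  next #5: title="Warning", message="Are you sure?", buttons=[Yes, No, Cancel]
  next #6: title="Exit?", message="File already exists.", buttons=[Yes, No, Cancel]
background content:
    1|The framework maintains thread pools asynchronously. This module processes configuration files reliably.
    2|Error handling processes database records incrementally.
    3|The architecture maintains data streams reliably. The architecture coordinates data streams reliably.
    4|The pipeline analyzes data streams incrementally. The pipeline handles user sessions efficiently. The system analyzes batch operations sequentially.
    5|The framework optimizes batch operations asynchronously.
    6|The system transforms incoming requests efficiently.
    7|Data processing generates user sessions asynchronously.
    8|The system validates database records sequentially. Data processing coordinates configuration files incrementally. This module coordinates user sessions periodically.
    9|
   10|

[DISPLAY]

The framework maintains thread pools asynchronously. This
Error handling processes database records incrementally. 
The architecture maintains data streams reliably. The arc
The pipeline analyzes data streams incrementally. The pip
The framework optimizes batch operations asynchronously. 
The system transforms incoming requests efficiently.     
Data processing generates user sessions asynchronously.  
The system validates database records sequentially. Data 
              ┌───────────────────────────┐              
              │           Exit?           │              
              │ Unsaved changes detected. │              
              │         [Yes]  No         │              
              └───────────────────────────┘              
                                                         
                                                         
                                                         
                                                         
                                                         
                                                         
                                                         
                                                         
                                                         


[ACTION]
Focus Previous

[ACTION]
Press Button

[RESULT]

The framework maintains thread pools asynchronously. This
Error handling processes database records incrementally. 
The architecture maintains data streams reliably. The arc
The pipeline analyzes data streams incrementally. The pip
The framework optimizes batch operations asynchronously. 
The system transforms incoming requests efficiently.     
Data processing generates user sessions asynchronously.  
The system validates database records sequentially. Data 
                                                         
                                                         
                                                         
                                                         
                                                         
                                                         
                                                         
                                                         
                                                         
                                                         
                                                         
                                                         
                                                         
                                                         


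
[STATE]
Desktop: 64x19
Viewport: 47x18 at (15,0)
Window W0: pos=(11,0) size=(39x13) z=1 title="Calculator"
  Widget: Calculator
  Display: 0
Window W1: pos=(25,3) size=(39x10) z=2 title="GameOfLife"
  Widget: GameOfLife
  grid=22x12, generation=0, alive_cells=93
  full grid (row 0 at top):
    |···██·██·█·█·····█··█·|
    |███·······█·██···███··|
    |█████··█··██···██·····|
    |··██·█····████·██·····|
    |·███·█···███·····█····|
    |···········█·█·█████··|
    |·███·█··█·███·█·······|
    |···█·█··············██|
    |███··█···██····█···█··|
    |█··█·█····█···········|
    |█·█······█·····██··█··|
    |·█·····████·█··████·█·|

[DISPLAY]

━━━━━━━━━━━━━━━━━━━━━━━━━━━━━━━━━━┓            
lculator                          ┃            
──────────────────────────────────┨            
          ┏━━━━━━━━━━━━━━━━━━━━━━━━━━━━━━━━━━━━
─┬───┬───┬┃ GameOfLife                         
 │ 8 │ 9 │┠────────────────────────────────────
─┼───┼───┼┃Gen: 0                              
 │ 5 │ 6 │┃··██·█····████·██·····              
─┼───┼───┼┃·███·█···███·····█····              
 │ 2 │ 3 │┃···········█·█·█████··              
─┼───┼───┼┃·███·█··█·███·█·······              
 │ . │ = │┃···█·█··············██              
━━━━━━━━━━┗━━━━━━━━━━━━━━━━━━━━━━━━━━━━━━━━━━━━
                                               
                                               
                                               
                                               
                                               


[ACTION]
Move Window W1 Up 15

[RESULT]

━━━━━━━━━━┏━━━━━━━━━━━━━━━━━━━━━━━━━━━━━━━━━━━━
lculator  ┃ GameOfLife                         
──────────┠────────────────────────────────────
          ┃Gen: 0                              
─┬───┬───┬┃··██·█····████·██·····              
 │ 8 │ 9 │┃·███·█···███·····█····              
─┼───┼───┼┃···········█·█·█████··              
 │ 5 │ 6 │┃·███·█··█·███·█·······              
─┼───┼───┼┃···█·█··············██              
 │ 2 │ 3 │┗━━━━━━━━━━━━━━━━━━━━━━━━━━━━━━━━━━━━
─┼───┼───┼───┤                    ┃            
 │ . │ = │ + │                    ┃            
━━━━━━━━━━━━━━━━━━━━━━━━━━━━━━━━━━┛            
                                               
                                               
                                               
                                               
                                               


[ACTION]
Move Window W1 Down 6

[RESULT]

━━━━━━━━━━━━━━━━━━━━━━━━━━━━━━━━━━┓            
lculator                          ┃            
──────────────────────────────────┨            
                                 0┃            
─┬───┬───┬───┐                    ┃            
 │ 8 │ 9 │ ÷ │                    ┃            
─┼───┼───┼┏━━━━━━━━━━━━━━━━━━━━━━━━━━━━━━━━━━━━
 │ 5 │ 6 │┃ GameOfLife                         
─┼───┼───┼┠────────────────────────────────────
 │ 2 │ 3 │┃Gen: 0                              
─┼───┼───┼┃··██·█····████·██·····              
 │ . │ = │┃·███·█···███·····█····              
━━━━━━━━━━┃···········█·█·█████··              
          ┃·███·█··█·███·█·······              
          ┃···█·█··············██              
          ┗━━━━━━━━━━━━━━━━━━━━━━━━━━━━━━━━━━━━
                                               
                                               


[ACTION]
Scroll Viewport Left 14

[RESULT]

          ┏━━━━━━━━━━━━━━━━━━━━━━━━━━━━━━━━━━━━
          ┃ Calculator                         
          ┠────────────────────────────────────
          ┃                                    
          ┃┌───┬───┬───┬───┐                   
          ┃│ 7 │ 8 │ 9 │ ÷ │                   
          ┃├───┼───┼───┼┏━━━━━━━━━━━━━━━━━━━━━━
          ┃│ 4 │ 5 │ 6 │┃ GameOfLife           
          ┃├───┼───┼───┼┠──────────────────────
          ┃│ 1 │ 2 │ 3 │┃Gen: 0                
          ┃├───┼───┼───┼┃··██·█····████·██·····
          ┃│ 0 │ . │ = │┃·███·█···███·····█····
          ┗━━━━━━━━━━━━━┃···········█·█·█████··
                        ┃·███·█··█·███·█·······
                        ┃···█·█··············██
                        ┗━━━━━━━━━━━━━━━━━━━━━━
                                               
                                               


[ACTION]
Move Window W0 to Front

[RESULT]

          ┏━━━━━━━━━━━━━━━━━━━━━━━━━━━━━━━━━━━━
          ┃ Calculator                         
          ┠────────────────────────────────────
          ┃                                    
          ┃┌───┬───┬───┬───┐                   
          ┃│ 7 │ 8 │ 9 │ ÷ │                   
          ┃├───┼───┼───┼───┤                   
          ┃│ 4 │ 5 │ 6 │ × │                   
          ┃├───┼───┼───┼───┤                   
          ┃│ 1 │ 2 │ 3 │ - │                   
          ┃├───┼───┼───┼───┤                   
          ┃│ 0 │ . │ = │ + │                   
          ┗━━━━━━━━━━━━━━━━━━━━━━━━━━━━━━━━━━━━
                        ┃·███·█··█·███·█·······
                        ┃···█·█··············██
                        ┗━━━━━━━━━━━━━━━━━━━━━━
                                               
                                               


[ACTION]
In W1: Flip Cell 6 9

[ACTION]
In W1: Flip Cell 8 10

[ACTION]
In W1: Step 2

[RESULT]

          ┏━━━━━━━━━━━━━━━━━━━━━━━━━━━━━━━━━━━━
          ┃ Calculator                         
          ┠────────────────────────────────────
          ┃                                    
          ┃┌───┬───┬───┬───┐                   
          ┃│ 7 │ 8 │ 9 │ ÷ │                   
          ┃├───┼───┼───┼───┤                   
          ┃│ 4 │ 5 │ 6 │ × │                   
          ┃├───┼───┼───┼───┤                   
          ┃│ 1 │ 2 │ 3 │ - │                   
          ┃├───┼───┼───┼───┤                   
          ┃│ 0 │ . │ = │ + │                   
          ┗━━━━━━━━━━━━━━━━━━━━━━━━━━━━━━━━━━━━
                        ┃··███··█████········█·
                        ┃█····███·█·█·██████·██
                        ┗━━━━━━━━━━━━━━━━━━━━━━
                                               
                                               


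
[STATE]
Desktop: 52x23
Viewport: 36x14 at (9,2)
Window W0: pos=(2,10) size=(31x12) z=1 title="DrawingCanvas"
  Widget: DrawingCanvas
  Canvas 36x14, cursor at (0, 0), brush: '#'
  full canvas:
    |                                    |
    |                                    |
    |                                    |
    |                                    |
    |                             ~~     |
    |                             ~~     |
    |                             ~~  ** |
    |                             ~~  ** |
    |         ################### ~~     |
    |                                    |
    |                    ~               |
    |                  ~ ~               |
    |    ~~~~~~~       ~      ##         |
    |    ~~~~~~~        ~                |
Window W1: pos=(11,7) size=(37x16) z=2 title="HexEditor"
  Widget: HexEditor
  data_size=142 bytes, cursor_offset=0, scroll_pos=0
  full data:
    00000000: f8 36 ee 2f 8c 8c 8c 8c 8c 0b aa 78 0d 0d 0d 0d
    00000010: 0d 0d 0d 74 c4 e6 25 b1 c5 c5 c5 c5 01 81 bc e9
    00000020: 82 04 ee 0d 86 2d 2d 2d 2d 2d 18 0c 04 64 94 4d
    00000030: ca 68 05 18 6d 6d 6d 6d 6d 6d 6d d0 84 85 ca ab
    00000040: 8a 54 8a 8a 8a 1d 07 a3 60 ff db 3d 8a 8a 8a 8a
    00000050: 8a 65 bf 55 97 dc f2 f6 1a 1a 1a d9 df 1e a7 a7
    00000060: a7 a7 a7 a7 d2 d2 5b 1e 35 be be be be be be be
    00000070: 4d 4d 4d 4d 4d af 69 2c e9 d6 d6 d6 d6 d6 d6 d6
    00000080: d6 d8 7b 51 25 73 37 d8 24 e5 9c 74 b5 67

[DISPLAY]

                                    
                                    
                                    
                                    
                                    
  ┏━━━━━━━━━━━━━━━━━━━━━━━━━━━━━━━━━
  ┃ HexEditor                       
  ┠─────────────────────────────────
━━┃00000000  F8 36 ee 2f 8c 8c 8c 8c
ng┃00000010  0d 0d 0d 74 c4 e6 25 b1
──┃00000020  82 04 ee 0d 86 2d 2d 2d
  ┃00000030  ca 68 05 18 6d 6d 6d 6d
  ┃00000040  8a 54 8a 8a 8a 1d 07 a3
  ┃00000050  8a 65 bf 55 97 dc f2 f6


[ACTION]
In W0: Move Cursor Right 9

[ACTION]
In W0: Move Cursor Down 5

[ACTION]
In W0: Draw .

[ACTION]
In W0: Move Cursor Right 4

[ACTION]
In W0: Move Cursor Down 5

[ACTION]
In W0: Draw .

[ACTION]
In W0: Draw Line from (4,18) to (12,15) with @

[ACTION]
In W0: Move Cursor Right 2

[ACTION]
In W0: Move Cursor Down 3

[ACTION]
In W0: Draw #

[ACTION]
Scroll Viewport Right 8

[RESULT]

                                    
                                    
                                    
                                    
                                    
━━━━━━━━━━━━━━━━━━━━━━━━━━━━━━━┓    
Editor                         ┃    
───────────────────────────────┨    
0000  F8 36 ee 2f 8c 8c 8c 8c  ┃    
0010  0d 0d 0d 74 c4 e6 25 b1  ┃    
0020  82 04 ee 0d 86 2d 2d 2d  ┃    
0030  ca 68 05 18 6d 6d 6d 6d  ┃    
0040  8a 54 8a 8a 8a 1d 07 a3  ┃    
0050  8a 65 bf 55 97 dc f2 f6  ┃    


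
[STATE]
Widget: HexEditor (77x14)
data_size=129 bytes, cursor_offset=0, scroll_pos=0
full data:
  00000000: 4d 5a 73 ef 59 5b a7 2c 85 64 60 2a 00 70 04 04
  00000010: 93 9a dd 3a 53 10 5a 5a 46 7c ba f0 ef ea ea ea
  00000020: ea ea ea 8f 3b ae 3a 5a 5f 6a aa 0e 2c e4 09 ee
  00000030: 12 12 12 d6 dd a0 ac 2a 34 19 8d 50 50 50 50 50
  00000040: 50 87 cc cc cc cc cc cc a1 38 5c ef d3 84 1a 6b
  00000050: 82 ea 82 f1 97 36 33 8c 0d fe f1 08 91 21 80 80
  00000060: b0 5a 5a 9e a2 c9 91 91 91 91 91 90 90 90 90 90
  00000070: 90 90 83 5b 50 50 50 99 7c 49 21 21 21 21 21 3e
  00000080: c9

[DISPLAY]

00000000  4D 5a 73 ef 59 5b a7 2c  85 64 60 2a 00 70 04 04  |MZs.Y[.,.d`*.p..
00000010  93 9a dd 3a 53 10 5a 5a  46 7c ba f0 ef ea ea ea  |...:S.ZZF|......
00000020  ea ea ea 8f 3b ae 3a 5a  5f 6a aa 0e 2c e4 09 ee  |....;.:Z_j..,...
00000030  12 12 12 d6 dd a0 ac 2a  34 19 8d 50 50 50 50 50  |.......*4..PPPPP
00000040  50 87 cc cc cc cc cc cc  a1 38 5c ef d3 84 1a 6b  |P........8\....k
00000050  82 ea 82 f1 97 36 33 8c  0d fe f1 08 91 21 80 80  |.....63......!..
00000060  b0 5a 5a 9e a2 c9 91 91  91 91 91 90 90 90 90 90  |.ZZ.............
00000070  90 90 83 5b 50 50 50 99  7c 49 21 21 21 21 21 3e  |...[PPP.|I!!!!!>
00000080  c9                                                |.               
                                                                             
                                                                             
                                                                             
                                                                             
                                                                             


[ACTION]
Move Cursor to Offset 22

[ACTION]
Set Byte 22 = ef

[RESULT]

00000000  4d 5a 73 ef 59 5b a7 2c  85 64 60 2a 00 70 04 04  |MZs.Y[.,.d`*.p..
00000010  93 9a dd 3a 53 10 EF 5a  46 7c ba f0 ef ea ea ea  |...:S..ZF|......
00000020  ea ea ea 8f 3b ae 3a 5a  5f 6a aa 0e 2c e4 09 ee  |....;.:Z_j..,...
00000030  12 12 12 d6 dd a0 ac 2a  34 19 8d 50 50 50 50 50  |.......*4..PPPPP
00000040  50 87 cc cc cc cc cc cc  a1 38 5c ef d3 84 1a 6b  |P........8\....k
00000050  82 ea 82 f1 97 36 33 8c  0d fe f1 08 91 21 80 80  |.....63......!..
00000060  b0 5a 5a 9e a2 c9 91 91  91 91 91 90 90 90 90 90  |.ZZ.............
00000070  90 90 83 5b 50 50 50 99  7c 49 21 21 21 21 21 3e  |...[PPP.|I!!!!!>
00000080  c9                                                |.               
                                                                             
                                                                             
                                                                             
                                                                             
                                                                             


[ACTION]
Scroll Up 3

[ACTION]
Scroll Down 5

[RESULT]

00000050  82 ea 82 f1 97 36 33 8c  0d fe f1 08 91 21 80 80  |.....63......!..
00000060  b0 5a 5a 9e a2 c9 91 91  91 91 91 90 90 90 90 90  |.ZZ.............
00000070  90 90 83 5b 50 50 50 99  7c 49 21 21 21 21 21 3e  |...[PPP.|I!!!!!>
00000080  c9                                                |.               
                                                                             
                                                                             
                                                                             
                                                                             
                                                                             
                                                                             
                                                                             
                                                                             
                                                                             
                                                                             


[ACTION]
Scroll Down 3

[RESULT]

00000080  c9                                                |.               
                                                                             
                                                                             
                                                                             
                                                                             
                                                                             
                                                                             
                                                                             
                                                                             
                                                                             
                                                                             
                                                                             
                                                                             
                                                                             


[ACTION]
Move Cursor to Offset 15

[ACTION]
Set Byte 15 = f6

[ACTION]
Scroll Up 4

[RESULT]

00000040  50 87 cc cc cc cc cc cc  a1 38 5c ef d3 84 1a 6b  |P........8\....k
00000050  82 ea 82 f1 97 36 33 8c  0d fe f1 08 91 21 80 80  |.....63......!..
00000060  b0 5a 5a 9e a2 c9 91 91  91 91 91 90 90 90 90 90  |.ZZ.............
00000070  90 90 83 5b 50 50 50 99  7c 49 21 21 21 21 21 3e  |...[PPP.|I!!!!!>
00000080  c9                                                |.               
                                                                             
                                                                             
                                                                             
                                                                             
                                                                             
                                                                             
                                                                             
                                                                             
                                                                             


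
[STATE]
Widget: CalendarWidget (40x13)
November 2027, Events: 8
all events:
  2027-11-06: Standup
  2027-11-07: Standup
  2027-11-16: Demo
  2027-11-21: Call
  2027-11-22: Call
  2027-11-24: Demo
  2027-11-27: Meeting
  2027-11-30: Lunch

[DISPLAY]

             November 2027              
Mo Tu We Th Fr Sa Su                    
 1  2  3  4  5  6*  7*                  
 8  9 10 11 12 13 14                    
15 16* 17 18 19 20 21*                  
22* 23 24* 25 26 27* 28                 
29 30*                                  
                                        
                                        
                                        
                                        
                                        
                                        


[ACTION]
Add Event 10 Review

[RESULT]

             November 2027              
Mo Tu We Th Fr Sa Su                    
 1  2  3  4  5  6*  7*                  
 8  9 10* 11 12 13 14                   
15 16* 17 18 19 20 21*                  
22* 23 24* 25 26 27* 28                 
29 30*                                  
                                        
                                        
                                        
                                        
                                        
                                        


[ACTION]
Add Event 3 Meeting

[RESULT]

             November 2027              
Mo Tu We Th Fr Sa Su                    
 1  2  3*  4  5  6*  7*                 
 8  9 10* 11 12 13 14                   
15 16* 17 18 19 20 21*                  
22* 23 24* 25 26 27* 28                 
29 30*                                  
                                        
                                        
                                        
                                        
                                        
                                        


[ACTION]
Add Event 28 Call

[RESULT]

             November 2027              
Mo Tu We Th Fr Sa Su                    
 1  2  3*  4  5  6*  7*                 
 8  9 10* 11 12 13 14                   
15 16* 17 18 19 20 21*                  
22* 23 24* 25 26 27* 28*                
29 30*                                  
                                        
                                        
                                        
                                        
                                        
                                        


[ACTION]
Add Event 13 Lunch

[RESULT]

             November 2027              
Mo Tu We Th Fr Sa Su                    
 1  2  3*  4  5  6*  7*                 
 8  9 10* 11 12 13* 14                  
15 16* 17 18 19 20 21*                  
22* 23 24* 25 26 27* 28*                
29 30*                                  
                                        
                                        
                                        
                                        
                                        
                                        
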